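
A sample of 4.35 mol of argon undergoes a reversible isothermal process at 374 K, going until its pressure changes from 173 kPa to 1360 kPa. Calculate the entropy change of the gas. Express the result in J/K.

For an isothermal ideal gas ΔS_gas = nR ln(P₁/P₂) = 4.35 × 8.314 × ln(173/1360) = -74.6 J/K.

ΔS_gas = -74.6 J/K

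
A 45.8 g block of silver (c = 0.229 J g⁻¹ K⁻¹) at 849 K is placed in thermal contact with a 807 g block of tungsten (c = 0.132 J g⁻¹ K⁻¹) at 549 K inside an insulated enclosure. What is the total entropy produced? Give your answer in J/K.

ΔS_total = 1.02 J/K

Energy balance: T_f = (m₁c₁T₁ + m₂c₂T₂)/(m₁c₁ + m₂c₂) = 575.89 K.
ΔS₁ = m₁c₁ ln(T_f/T₁) = 10.4882 × ln(575.89/849) = -4.071 J/K.
ΔS₂ = m₂c₂ ln(T_f/T₂) = 106.524 × ln(575.89/549) = 5.094 J/K.
ΔS_total = -4.071 + 5.094 = 1.02 J/K.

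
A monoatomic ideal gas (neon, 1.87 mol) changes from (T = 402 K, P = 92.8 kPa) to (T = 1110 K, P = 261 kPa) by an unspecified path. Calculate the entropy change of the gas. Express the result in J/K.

ΔS = 23.4 J/K

ΔS = nC_p ln(T₂/T₁) − nR ln(P₂/P₁), with C_p = 5R/2 = 20.79 J mol⁻¹ K⁻¹ for a monoatomic ideal gas.
ΔS = 1.87 × [20.79 × ln(1110/402) − 8.314 × ln(261/92.8)] = 23.4 J/K.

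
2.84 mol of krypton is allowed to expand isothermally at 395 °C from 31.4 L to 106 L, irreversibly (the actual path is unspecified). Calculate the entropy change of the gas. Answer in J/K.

ΔS_gas = 28.7 J/K

Entropy is a state function, so ΔS_gas depends only on the end states.
For an isothermal ideal gas ΔS_gas = nR ln(V₂/V₁) = 2.84 × 8.314 × ln(106/31.4) = 28.7 J/K.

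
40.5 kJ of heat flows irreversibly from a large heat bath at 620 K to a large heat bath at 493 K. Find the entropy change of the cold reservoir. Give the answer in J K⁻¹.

ΔS_cold = 82.2 J/K

The cold reservoir gains heat Q, so ΔS_cold = +Q/T_C = 40500/493 = 82.2 J/K.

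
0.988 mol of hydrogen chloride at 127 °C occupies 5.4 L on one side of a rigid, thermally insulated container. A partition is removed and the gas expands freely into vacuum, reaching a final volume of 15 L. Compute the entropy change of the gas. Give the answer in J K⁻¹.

ΔS_gas = 8.39 J/K

No heat is exchanged and no work is done, so the ideal-gas temperature stays constant.
Entropy is a state function; using a reversible isothermal path, ΔS_gas = nR ln(V₂/V₁) = 0.988 × 8.314 × ln(15/5.4) = 8.39 J/K.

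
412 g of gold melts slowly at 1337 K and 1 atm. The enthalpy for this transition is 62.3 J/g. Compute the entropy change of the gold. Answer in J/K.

Heat absorbed by the substance: Q = mL = 412 × 62.3 = 25667.6 J.
At constant T, ΔS = Q_rev/T = 25667.6 / 1337 = 19.2 J/K.

ΔS = 19.2 J/K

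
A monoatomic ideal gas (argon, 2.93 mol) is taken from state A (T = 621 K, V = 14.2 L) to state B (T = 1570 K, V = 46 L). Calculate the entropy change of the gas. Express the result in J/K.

ΔS = 62.5 J/K

Entropy is a state function: ΔS = nC_V ln(T₂/T₁) + nR ln(V₂/V₁), with C_V = 3R/2 = 12.47 J mol⁻¹ K⁻¹ for a monoatomic ideal gas.
ΔS = 2.93 × [12.47 × ln(1570/621) + 8.314 × ln(46/14.2)] = 62.5 J/K.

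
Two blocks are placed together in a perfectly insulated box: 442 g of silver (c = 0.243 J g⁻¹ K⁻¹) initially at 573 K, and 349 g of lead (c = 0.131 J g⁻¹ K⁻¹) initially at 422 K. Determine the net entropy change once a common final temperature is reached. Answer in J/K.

Energy balance: T_f = (m₁c₁T₁ + m₂c₂T₂)/(m₁c₁ + m₂c₂) = 527.92 K.
ΔS₁ = m₁c₁ ln(T_f/T₁) = 107.406 × ln(527.92/573) = -8.802 J/K.
ΔS₂ = m₂c₂ ln(T_f/T₂) = 45.719 × ln(527.92/422) = 10.24 J/K.
ΔS_total = -8.802 + 10.24 = 1.44 J/K.

ΔS_total = 1.44 J/K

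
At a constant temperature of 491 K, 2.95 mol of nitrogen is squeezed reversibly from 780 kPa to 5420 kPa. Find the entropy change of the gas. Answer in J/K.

ΔS_gas = -47.5 J/K

For an isothermal ideal gas ΔS_gas = nR ln(P₁/P₂) = 2.95 × 8.314 × ln(780/5420) = -47.5 J/K.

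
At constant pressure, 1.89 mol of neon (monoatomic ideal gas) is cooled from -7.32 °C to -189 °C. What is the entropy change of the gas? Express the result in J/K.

ΔS = -45.2 J/K

In kelvin: T₁ = 265.83 K, T₂ = 84.15 K. At constant pressure, ΔS = nC_p ln(T₂/T₁) with C_p = 5R/2 = 20.79 J mol⁻¹ K⁻¹.
ΔS = 1.89 × 20.79 × ln(84.15/265.83) = -45.2 J/K.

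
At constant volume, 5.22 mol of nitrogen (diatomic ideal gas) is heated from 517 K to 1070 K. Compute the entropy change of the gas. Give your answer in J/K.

ΔS = 78.9 J/K

At constant volume, ΔS = nC_V ln(T₂/T₁) with C_V = 5R/2 = 20.79 J mol⁻¹ K⁻¹.
ΔS = 5.22 × 20.79 × ln(1070/517) = 78.9 J/K.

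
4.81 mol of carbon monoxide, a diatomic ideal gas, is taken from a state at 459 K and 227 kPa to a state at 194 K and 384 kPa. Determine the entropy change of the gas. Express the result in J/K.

ΔS = nC_p ln(T₂/T₁) − nR ln(P₂/P₁), with C_p = 7R/2 = 29.1 J mol⁻¹ K⁻¹ for a diatomic ideal gas.
ΔS = 4.81 × [29.1 × ln(194/459) − 8.314 × ln(384/227)] = -142 J/K.

ΔS = -142 J/K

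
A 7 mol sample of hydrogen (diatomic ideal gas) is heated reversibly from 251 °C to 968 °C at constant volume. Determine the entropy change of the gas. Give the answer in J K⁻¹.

ΔS = 125 J/K

In kelvin: T₁ = 524.15 K, T₂ = 1241.15 K. At constant volume, ΔS = nC_V ln(T₂/T₁) with C_V = 5R/2 = 20.79 J mol⁻¹ K⁻¹.
ΔS = 7 × 20.79 × ln(1241.15/524.15) = 125 J/K.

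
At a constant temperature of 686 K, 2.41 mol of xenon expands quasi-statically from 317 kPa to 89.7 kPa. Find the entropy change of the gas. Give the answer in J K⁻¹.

ΔS_gas = 25.3 J/K

For an isothermal ideal gas ΔS_gas = nR ln(P₁/P₂) = 2.41 × 8.314 × ln(317/89.7) = 25.3 J/K.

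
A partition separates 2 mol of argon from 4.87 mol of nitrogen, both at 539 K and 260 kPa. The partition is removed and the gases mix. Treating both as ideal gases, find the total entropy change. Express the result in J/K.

ΔS_mix = 34.5 J/K

Mole fractions: x_A = 2/6.87 = 0.291, x_B = 0.709.
ΔS_mix = −R(n_A ln x_A + n_B ln x_B) = −8.314 × (2 ln 0.291 + 4.87 ln 0.709) = 34.5 J/K.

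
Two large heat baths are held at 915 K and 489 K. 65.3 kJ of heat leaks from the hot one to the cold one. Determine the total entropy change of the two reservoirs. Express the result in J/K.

ΔS_hot = −Q/T_H = −65300/915 = -71.366 J/K and ΔS_cold = +Q/T_C = 65300/489 = 133.54 J/K.
ΔS_total = -71.366 + 133.54 = 62.2 J/K, positive as the second law requires.

ΔS_total = 62.2 J/K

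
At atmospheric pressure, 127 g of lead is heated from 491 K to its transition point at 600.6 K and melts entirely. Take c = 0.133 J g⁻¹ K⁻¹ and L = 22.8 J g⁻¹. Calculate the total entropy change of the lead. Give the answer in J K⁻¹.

ΔS = 8.22 J/K

Warming step: ΔS₁ = m c ln(T_tr/T_i) = 127 × 0.133 × ln(600.6/491) = 3.403 J/K.
Phase change: ΔS₂ = +mL/T_tr = 127 × 22.8 / 600.6 = 4.821 J/K.
ΔS_total = (3.403) + (4.821) = 8.22 J/K.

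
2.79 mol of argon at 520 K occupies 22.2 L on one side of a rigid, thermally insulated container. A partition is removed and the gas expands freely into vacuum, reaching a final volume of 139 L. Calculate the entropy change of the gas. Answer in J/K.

For an ideal gas in free expansion Q = 0 and W = 0, so T is unchanged.
Entropy is a state function; using a reversible isothermal path, ΔS_gas = nR ln(V₂/V₁) = 2.79 × 8.314 × ln(139/22.2) = 42.6 J/K.

ΔS_gas = 42.6 J/K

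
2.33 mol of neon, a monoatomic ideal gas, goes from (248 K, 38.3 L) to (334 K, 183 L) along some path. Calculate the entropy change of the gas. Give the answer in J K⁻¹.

ΔS = 38.9 J/K

Entropy is a state function: ΔS = nC_V ln(T₂/T₁) + nR ln(V₂/V₁), with C_V = 3R/2 = 12.47 J mol⁻¹ K⁻¹ for a monoatomic ideal gas.
ΔS = 2.33 × [12.47 × ln(334/248) + 8.314 × ln(183/38.3)] = 38.9 J/K.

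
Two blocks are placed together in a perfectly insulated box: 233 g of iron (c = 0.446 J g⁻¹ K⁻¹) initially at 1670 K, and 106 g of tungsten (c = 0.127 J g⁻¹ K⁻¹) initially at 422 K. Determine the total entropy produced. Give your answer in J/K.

Energy balance: T_f = (m₁c₁T₁ + m₂c₂T₂)/(m₁c₁ + m₂c₂) = 1526.9 K.
ΔS₁ = m₁c₁ ln(T_f/T₁) = 103.918 × ln(1526.9/1670) = -9.311 J/K.
ΔS₂ = m₂c₂ ln(T_f/T₂) = 13.462 × ln(1526.9/422) = 17.31 J/K.
ΔS_total = -9.311 + 17.31 = 8 J/K.

ΔS_total = 8 J/K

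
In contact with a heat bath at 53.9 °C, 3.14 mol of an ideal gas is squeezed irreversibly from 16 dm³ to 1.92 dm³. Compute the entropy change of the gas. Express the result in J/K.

ΔS_gas = -55.4 J/K

Entropy is a state function, so ΔS_gas depends only on the end states.
For an isothermal ideal gas ΔS_gas = nR ln(V₂/V₁) = 3.14 × 8.314 × ln(1.92/16) = -55.4 J/K.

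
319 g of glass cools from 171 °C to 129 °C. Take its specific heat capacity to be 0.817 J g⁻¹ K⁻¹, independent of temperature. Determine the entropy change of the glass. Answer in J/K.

In kelvin: T₁ = 444.15 K, T₂ = 402.15 K. ΔS = ∫dQ_rev/T = m c ln(T₂/T₁) = 319 × 0.817 × ln(402.15/444.15) = -25.9 J/K.

ΔS = -25.9 J/K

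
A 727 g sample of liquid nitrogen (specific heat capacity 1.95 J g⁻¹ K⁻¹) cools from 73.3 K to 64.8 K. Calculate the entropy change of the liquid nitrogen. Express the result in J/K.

ΔS = -175 J/K

ΔS = ∫dQ_rev/T = m c ln(T₂/T₁) = 727 × 1.95 × ln(64.8/73.3) = -175 J/K.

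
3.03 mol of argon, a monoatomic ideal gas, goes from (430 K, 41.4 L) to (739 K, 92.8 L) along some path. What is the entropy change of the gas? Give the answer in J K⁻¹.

Entropy is a state function: ΔS = nC_V ln(T₂/T₁) + nR ln(V₂/V₁), with C_V = 3R/2 = 12.47 J mol⁻¹ K⁻¹ for a monoatomic ideal gas.
ΔS = 3.03 × [12.47 × ln(739/430) + 8.314 × ln(92.8/41.4)] = 40.8 J/K.

ΔS = 40.8 J/K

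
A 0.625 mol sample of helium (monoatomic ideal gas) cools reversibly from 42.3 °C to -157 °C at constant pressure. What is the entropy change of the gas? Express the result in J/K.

ΔS = -13 J/K

In kelvin: T₁ = 315.45 K, T₂ = 116.15 K. At constant pressure, ΔS = nC_p ln(T₂/T₁) with C_p = 5R/2 = 20.79 J mol⁻¹ K⁻¹.
ΔS = 0.625 × 20.79 × ln(116.15/315.45) = -13 J/K.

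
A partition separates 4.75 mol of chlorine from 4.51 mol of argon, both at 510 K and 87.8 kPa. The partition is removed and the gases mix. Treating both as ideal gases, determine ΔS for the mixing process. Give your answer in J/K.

Mole fractions: x_A = 4.75/9.26 = 0.513, x_B = 0.487.
ΔS_mix = −R(n_A ln x_A + n_B ln x_B) = −8.314 × (4.75 ln 0.513 + 4.51 ln 0.487) = 53.3 J/K.

ΔS_mix = 53.3 J/K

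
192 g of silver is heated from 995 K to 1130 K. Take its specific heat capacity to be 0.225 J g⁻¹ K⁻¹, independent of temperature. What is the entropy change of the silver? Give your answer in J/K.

ΔS = 5.5 J/K

ΔS = ∫dQ_rev/T = m c ln(T₂/T₁) = 192 × 0.225 × ln(1130/995) = 5.5 J/K.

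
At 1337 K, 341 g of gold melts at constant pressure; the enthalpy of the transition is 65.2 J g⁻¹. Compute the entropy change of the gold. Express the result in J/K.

Heat absorbed by the substance: Q = mL = 341 × 65.2 = 22233.2 J.
At constant T, ΔS = Q_rev/T = 22233.2 / 1337 = 16.6 J/K.

ΔS = 16.6 J/K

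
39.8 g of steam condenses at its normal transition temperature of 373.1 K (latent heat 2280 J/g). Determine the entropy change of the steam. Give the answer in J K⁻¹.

Heat released by the substance: Q = −mL = −39.8 × 2280 = −90744 J.
At constant T, ΔS = Q_rev/T = −90744 / 373.1 = -243 J/K.

ΔS = -243 J/K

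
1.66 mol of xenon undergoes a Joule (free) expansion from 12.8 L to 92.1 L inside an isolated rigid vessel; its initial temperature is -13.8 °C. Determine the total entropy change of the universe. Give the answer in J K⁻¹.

ΔS_universe = 27.2 J/K

For an ideal gas in free expansion Q = 0 and W = 0, so T is unchanged.
Entropy is a state function; using a reversible isothermal path, ΔS_gas = nR ln(V₂/V₁) = 1.66 × 8.314 × ln(92.1/12.8) = 27.2 J/K.
The insulated surroundings exchange no heat, so ΔS_surr = 0 and ΔS_universe = ΔS_gas.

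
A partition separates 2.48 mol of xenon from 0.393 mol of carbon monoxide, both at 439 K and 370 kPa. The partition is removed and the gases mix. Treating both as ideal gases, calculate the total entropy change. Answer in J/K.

ΔS_mix = 9.53 J/K

Mole fractions: x_A = 2.48/2.87 = 0.863, x_B = 0.137.
ΔS_mix = −R(n_A ln x_A + n_B ln x_B) = −8.314 × (2.48 ln 0.863 + 0.393 ln 0.137) = 9.53 J/K.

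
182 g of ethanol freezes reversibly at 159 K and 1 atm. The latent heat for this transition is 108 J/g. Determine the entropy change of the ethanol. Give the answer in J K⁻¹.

Heat released by the substance: Q = −mL = −182 × 108 = −19656 J.
At constant T, ΔS = Q_rev/T = −19656 / 159 = -124 J/K.

ΔS = -124 J/K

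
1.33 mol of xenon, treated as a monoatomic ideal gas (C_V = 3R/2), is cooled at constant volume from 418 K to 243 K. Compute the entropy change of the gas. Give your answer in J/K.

ΔS = -9 J/K

At constant volume, ΔS = nC_V ln(T₂/T₁) with C_V = 3R/2 = 12.47 J mol⁻¹ K⁻¹.
ΔS = 1.33 × 12.47 × ln(243/418) = -9 J/K.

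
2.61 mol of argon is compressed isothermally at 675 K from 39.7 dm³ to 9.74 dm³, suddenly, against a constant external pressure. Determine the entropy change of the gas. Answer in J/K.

ΔS_gas = -30.5 J/K

Entropy is a state function, so ΔS_gas depends only on the end states.
For an isothermal ideal gas ΔS_gas = nR ln(V₂/V₁) = 2.61 × 8.314 × ln(9.74/39.7) = -30.5 J/K.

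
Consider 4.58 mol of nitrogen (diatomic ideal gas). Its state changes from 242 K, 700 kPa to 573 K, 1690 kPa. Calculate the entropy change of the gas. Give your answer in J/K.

ΔS = 81.3 J/K

ΔS = nC_p ln(T₂/T₁) − nR ln(P₂/P₁), with C_p = 7R/2 = 29.1 J mol⁻¹ K⁻¹ for a diatomic ideal gas.
ΔS = 4.58 × [29.1 × ln(573/242) − 8.314 × ln(1690/700)] = 81.3 J/K.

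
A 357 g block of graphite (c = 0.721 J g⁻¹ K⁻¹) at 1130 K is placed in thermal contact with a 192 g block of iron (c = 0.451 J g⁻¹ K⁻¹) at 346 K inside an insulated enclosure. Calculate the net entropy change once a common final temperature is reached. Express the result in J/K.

Energy balance: T_f = (m₁c₁T₁ + m₂c₂T₂)/(m₁c₁ + m₂c₂) = 932.64 K.
ΔS₁ = m₁c₁ ln(T_f/T₁) = 257.397 × ln(932.64/1130) = -49.41 J/K.
ΔS₂ = m₂c₂ ln(T_f/T₂) = 86.592 × ln(932.64/346) = 85.86 J/K.
ΔS_total = -49.41 + 85.86 = 36.5 J/K.

ΔS_total = 36.5 J/K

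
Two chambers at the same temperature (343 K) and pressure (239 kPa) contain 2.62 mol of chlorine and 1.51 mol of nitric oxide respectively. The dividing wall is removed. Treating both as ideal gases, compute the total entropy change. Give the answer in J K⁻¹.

Mole fractions: x_A = 2.62/4.13 = 0.634, x_B = 0.366.
ΔS_mix = −R(n_A ln x_A + n_B ln x_B) = −8.314 × (2.62 ln 0.634 + 1.51 ln 0.366) = 22.5 J/K.

ΔS_mix = 22.5 J/K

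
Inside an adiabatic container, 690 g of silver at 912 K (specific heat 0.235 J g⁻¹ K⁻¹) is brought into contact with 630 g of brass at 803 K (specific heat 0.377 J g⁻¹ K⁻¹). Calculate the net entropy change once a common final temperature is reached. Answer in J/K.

ΔS_total = 0.786 J/K

Energy balance: T_f = (m₁c₁T₁ + m₂c₂T₂)/(m₁c₁ + m₂c₂) = 847.22 K.
ΔS₁ = m₁c₁ ln(T_f/T₁) = 162.15 × ln(847.22/912) = -11.9465 J/K.
ΔS₂ = m₂c₂ ln(T_f/T₂) = 237.51 × ln(847.22/803) = 12.7329 J/K.
ΔS_total = -11.9465 + 12.7329 = 0.786 J/K.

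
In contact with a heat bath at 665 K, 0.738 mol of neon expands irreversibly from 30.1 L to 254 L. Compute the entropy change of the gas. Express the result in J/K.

ΔS_gas = 13.1 J/K

Entropy is a state function, so ΔS_gas depends only on the end states.
For an isothermal ideal gas ΔS_gas = nR ln(V₂/V₁) = 0.738 × 8.314 × ln(254/30.1) = 13.1 J/K.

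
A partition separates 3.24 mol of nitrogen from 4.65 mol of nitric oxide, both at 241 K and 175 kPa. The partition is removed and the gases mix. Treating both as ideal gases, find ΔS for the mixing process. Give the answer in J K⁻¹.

ΔS_mix = 44.4 J/K

Mole fractions: x_A = 3.24/7.89 = 0.411, x_B = 0.589.
ΔS_mix = −R(n_A ln x_A + n_B ln x_B) = −8.314 × (3.24 ln 0.411 + 4.65 ln 0.589) = 44.4 J/K.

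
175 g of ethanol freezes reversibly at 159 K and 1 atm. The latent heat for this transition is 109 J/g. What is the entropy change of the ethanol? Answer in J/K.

Heat released by the substance: Q = −mL = −175 × 109 = −19075 J.
At constant T, ΔS = Q_rev/T = −19075 / 159 = -120 J/K.

ΔS = -120 J/K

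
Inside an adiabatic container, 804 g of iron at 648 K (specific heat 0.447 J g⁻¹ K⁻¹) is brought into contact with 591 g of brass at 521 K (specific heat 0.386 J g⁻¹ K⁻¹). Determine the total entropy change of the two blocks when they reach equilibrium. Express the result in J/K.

Energy balance: T_f = (m₁c₁T₁ + m₂c₂T₂)/(m₁c₁ + m₂c₂) = 598.69 K.
ΔS₁ = m₁c₁ ln(T_f/T₁) = 359.388 × ln(598.69/648) = -28.45 J/K.
ΔS₂ = m₂c₂ ln(T_f/T₂) = 228.126 × ln(598.69/521) = 31.71 J/K.
ΔS_total = -28.45 + 31.71 = 3.26 J/K.

ΔS_total = 3.26 J/K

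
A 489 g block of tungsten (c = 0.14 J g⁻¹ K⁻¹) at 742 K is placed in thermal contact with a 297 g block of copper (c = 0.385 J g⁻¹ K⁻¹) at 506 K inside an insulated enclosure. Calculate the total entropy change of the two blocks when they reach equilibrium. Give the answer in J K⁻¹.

Energy balance: T_f = (m₁c₁T₁ + m₂c₂T₂)/(m₁c₁ + m₂c₂) = 594.38 K.
ΔS₁ = m₁c₁ ln(T_f/T₁) = 68.46 × ln(594.38/742) = -15.19 J/K.
ΔS₂ = m₂c₂ ln(T_f/T₂) = 114.345 × ln(594.38/506) = 18.41 J/K.
ΔS_total = -15.19 + 18.41 = 3.22 J/K.

ΔS_total = 3.22 J/K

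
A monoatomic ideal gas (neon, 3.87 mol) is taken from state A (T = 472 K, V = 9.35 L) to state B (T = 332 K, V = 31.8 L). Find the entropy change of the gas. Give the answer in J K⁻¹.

Entropy is a state function: ΔS = nC_V ln(T₂/T₁) + nR ln(V₂/V₁), with C_V = 3R/2 = 12.47 J mol⁻¹ K⁻¹ for a monoatomic ideal gas.
ΔS = 3.87 × [12.47 × ln(332/472) + 8.314 × ln(31.8/9.35)] = 22.4 J/K.

ΔS = 22.4 J/K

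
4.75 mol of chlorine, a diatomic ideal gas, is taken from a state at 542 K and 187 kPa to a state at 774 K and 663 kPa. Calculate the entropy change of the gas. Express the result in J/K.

ΔS = nC_p ln(T₂/T₁) − nR ln(P₂/P₁), with C_p = 7R/2 = 29.1 J mol⁻¹ K⁻¹ for a diatomic ideal gas.
ΔS = 4.75 × [29.1 × ln(774/542) − 8.314 × ln(663/187)] = -0.734 J/K.

ΔS = -0.734 J/K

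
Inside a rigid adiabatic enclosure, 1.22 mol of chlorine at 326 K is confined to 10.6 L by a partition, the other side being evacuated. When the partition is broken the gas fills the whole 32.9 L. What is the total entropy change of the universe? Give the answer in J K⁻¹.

No heat is exchanged and no work is done, so the ideal-gas temperature stays constant.
Entropy is a state function; using a reversible isothermal path, ΔS_gas = nR ln(V₂/V₁) = 1.22 × 8.314 × ln(32.9/10.6) = 11.5 J/K.
The insulated surroundings exchange no heat, so ΔS_surr = 0 and ΔS_universe = ΔS_gas.

ΔS_universe = 11.5 J/K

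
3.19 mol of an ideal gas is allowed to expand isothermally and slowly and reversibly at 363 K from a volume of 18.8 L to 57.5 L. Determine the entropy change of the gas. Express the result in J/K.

For an isothermal ideal gas ΔS_gas = nR ln(V₂/V₁) = 3.19 × 8.314 × ln(57.5/18.8) = 29.6 J/K.

ΔS_gas = 29.6 J/K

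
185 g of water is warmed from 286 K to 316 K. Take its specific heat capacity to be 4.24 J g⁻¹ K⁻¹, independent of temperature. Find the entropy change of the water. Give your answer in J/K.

ΔS = 78.2 J/K

ΔS = ∫dQ_rev/T = m c ln(T₂/T₁) = 185 × 4.24 × ln(316/286) = 78.2 J/K.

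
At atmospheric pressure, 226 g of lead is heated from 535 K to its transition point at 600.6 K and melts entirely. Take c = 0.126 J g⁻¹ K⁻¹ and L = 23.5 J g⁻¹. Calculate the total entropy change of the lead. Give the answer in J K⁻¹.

ΔS = 12.1 J/K

Warming step: ΔS₁ = m c ln(T_tr/T_i) = 226 × 0.126 × ln(600.6/535) = 3.294 J/K.
Phase change: ΔS₂ = +mL/T_tr = 226 × 23.5 / 600.6 = 8.843 J/K.
ΔS_total = (3.294) + (8.843) = 12.1 J/K.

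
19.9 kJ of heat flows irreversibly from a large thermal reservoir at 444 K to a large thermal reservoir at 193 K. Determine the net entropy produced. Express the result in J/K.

ΔS_hot = −Q/T_H = −19900/444 = -44.82 J/K and ΔS_cold = +Q/T_C = 19900/193 = 103.1 J/K.
ΔS_total = -44.82 + 103.1 = 58.3 J/K, positive as the second law requires.

ΔS_total = 58.3 J/K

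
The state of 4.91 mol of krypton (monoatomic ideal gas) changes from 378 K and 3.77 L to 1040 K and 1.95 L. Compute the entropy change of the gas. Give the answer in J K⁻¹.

ΔS = 35.1 J/K

Entropy is a state function: ΔS = nC_V ln(T₂/T₁) + nR ln(V₂/V₁), with C_V = 3R/2 = 12.47 J mol⁻¹ K⁻¹ for a monoatomic ideal gas.
ΔS = 4.91 × [12.47 × ln(1040/378) + 8.314 × ln(1.95/3.77)] = 35.1 J/K.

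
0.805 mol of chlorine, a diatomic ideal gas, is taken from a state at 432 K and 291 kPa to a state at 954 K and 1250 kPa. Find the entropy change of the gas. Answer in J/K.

ΔS = nC_p ln(T₂/T₁) − nR ln(P₂/P₁), with C_p = 7R/2 = 29.1 J mol⁻¹ K⁻¹ for a diatomic ideal gas.
ΔS = 0.805 × [29.1 × ln(954/432) − 8.314 × ln(1250/291)] = 8.8 J/K.

ΔS = 8.8 J/K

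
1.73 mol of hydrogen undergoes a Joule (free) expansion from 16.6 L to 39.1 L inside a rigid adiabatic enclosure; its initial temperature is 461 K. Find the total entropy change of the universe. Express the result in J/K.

For an ideal gas in free expansion Q = 0 and W = 0, so T is unchanged.
Entropy is a state function; using a reversible isothermal path, ΔS_gas = nR ln(V₂/V₁) = 1.73 × 8.314 × ln(39.1/16.6) = 12.3 J/K.
The insulated surroundings exchange no heat, so ΔS_surr = 0 and ΔS_universe = ΔS_gas.

ΔS_universe = 12.3 J/K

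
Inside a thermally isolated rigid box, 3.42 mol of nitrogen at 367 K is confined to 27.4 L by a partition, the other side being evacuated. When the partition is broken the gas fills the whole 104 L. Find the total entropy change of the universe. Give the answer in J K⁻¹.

ΔS_universe = 37.9 J/K

For an ideal gas in free expansion Q = 0 and W = 0, so T is unchanged.
Entropy is a state function; using a reversible isothermal path, ΔS_gas = nR ln(V₂/V₁) = 3.42 × 8.314 × ln(104/27.4) = 37.9 J/K.
The insulated surroundings exchange no heat, so ΔS_surr = 0 and ΔS_universe = ΔS_gas.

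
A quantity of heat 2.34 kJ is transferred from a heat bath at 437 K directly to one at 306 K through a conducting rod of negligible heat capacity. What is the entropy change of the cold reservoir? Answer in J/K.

ΔS_cold = 7.65 J/K

The cold reservoir gains heat Q, so ΔS_cold = +Q/T_C = 2340/306 = 7.65 J/K.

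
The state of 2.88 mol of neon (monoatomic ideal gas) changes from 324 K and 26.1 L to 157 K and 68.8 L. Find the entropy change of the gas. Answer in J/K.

Entropy is a state function: ΔS = nC_V ln(T₂/T₁) + nR ln(V₂/V₁), with C_V = 3R/2 = 12.47 J mol⁻¹ K⁻¹ for a monoatomic ideal gas.
ΔS = 2.88 × [12.47 × ln(157/324) + 8.314 × ln(68.8/26.1)] = -2.81 J/K.

ΔS = -2.81 J/K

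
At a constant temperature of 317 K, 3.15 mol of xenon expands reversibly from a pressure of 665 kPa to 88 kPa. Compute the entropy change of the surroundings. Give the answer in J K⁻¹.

For an isothermal ideal gas ΔS_gas = nR ln(P₁/P₂) = 3.15 × 8.314 × ln(665/88) = 53 J/K.
The process is reversible, so ΔS_surr = −ΔS_gas = -53 J/K and ΔS_universe = 0.

ΔS_surr = -53 J/K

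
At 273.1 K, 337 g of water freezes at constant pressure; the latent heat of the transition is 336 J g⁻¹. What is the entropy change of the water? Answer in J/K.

Heat released by the substance: Q = −mL = −337 × 336 = −113232 J.
At constant T, ΔS = Q_rev/T = −113232 / 273.1 = -415 J/K.

ΔS = -415 J/K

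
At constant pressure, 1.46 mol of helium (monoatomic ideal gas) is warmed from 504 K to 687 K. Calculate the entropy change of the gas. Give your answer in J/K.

ΔS = 9.4 J/K

At constant pressure, ΔS = nC_p ln(T₂/T₁) with C_p = 5R/2 = 20.79 J mol⁻¹ K⁻¹.
ΔS = 1.46 × 20.79 × ln(687/504) = 9.4 J/K.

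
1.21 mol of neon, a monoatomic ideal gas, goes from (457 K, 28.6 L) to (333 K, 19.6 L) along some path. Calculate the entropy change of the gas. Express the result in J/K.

ΔS = -8.58 J/K

Entropy is a state function: ΔS = nC_V ln(T₂/T₁) + nR ln(V₂/V₁), with C_V = 3R/2 = 12.47 J mol⁻¹ K⁻¹ for a monoatomic ideal gas.
ΔS = 1.21 × [12.47 × ln(333/457) + 8.314 × ln(19.6/28.6)] = -8.58 J/K.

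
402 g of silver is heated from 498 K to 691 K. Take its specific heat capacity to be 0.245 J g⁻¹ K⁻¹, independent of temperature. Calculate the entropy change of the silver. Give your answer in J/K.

ΔS = ∫dQ_rev/T = m c ln(T₂/T₁) = 402 × 0.245 × ln(691/498) = 32.3 J/K.

ΔS = 32.3 J/K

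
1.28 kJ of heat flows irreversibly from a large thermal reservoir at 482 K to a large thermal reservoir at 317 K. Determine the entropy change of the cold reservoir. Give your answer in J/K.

The cold reservoir gains heat Q, so ΔS_cold = +Q/T_C = 1280/317 = 4.04 J/K.

ΔS_cold = 4.04 J/K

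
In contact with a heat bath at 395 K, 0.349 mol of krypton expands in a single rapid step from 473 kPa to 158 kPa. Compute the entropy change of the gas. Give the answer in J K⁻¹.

Entropy is a state function, so ΔS_gas depends only on the end states.
For an isothermal ideal gas ΔS_gas = nR ln(P₁/P₂) = 0.349 × 8.314 × ln(473/158) = 3.18 J/K.

ΔS_gas = 3.18 J/K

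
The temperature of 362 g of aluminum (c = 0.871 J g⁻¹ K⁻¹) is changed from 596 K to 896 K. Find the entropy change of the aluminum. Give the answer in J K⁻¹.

ΔS = 129 J/K

ΔS = ∫dQ_rev/T = m c ln(T₂/T₁) = 362 × 0.871 × ln(896/596) = 129 J/K.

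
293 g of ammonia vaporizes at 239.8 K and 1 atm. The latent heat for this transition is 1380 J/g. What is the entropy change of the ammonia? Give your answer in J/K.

Heat absorbed by the substance: Q = mL = 293 × 1380 = 404340 J.
At constant T, ΔS = Q_rev/T = 404340 / 239.8 = 1690 J/K.

ΔS = 1690 J/K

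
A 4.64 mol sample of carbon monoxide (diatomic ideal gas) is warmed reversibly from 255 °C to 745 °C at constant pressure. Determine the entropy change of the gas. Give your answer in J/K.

In kelvin: T₁ = 528.15 K, T₂ = 1018.15 K. At constant pressure, ΔS = nC_p ln(T₂/T₁) with C_p = 7R/2 = 29.1 J mol⁻¹ K⁻¹.
ΔS = 4.64 × 29.1 × ln(1018.15/528.15) = 88.6 J/K.

ΔS = 88.6 J/K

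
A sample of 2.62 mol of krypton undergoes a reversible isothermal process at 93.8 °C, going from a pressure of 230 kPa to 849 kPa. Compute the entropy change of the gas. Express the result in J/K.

For an isothermal ideal gas ΔS_gas = nR ln(P₁/P₂) = 2.62 × 8.314 × ln(230/849) = -28.4 J/K.

ΔS_gas = -28.4 J/K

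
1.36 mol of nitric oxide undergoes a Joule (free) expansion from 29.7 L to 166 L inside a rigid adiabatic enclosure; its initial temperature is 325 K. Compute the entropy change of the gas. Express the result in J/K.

For an ideal gas in free expansion Q = 0 and W = 0, so T is unchanged.
Entropy is a state function; using a reversible isothermal path, ΔS_gas = nR ln(V₂/V₁) = 1.36 × 8.314 × ln(166/29.7) = 19.5 J/K.

ΔS_gas = 19.5 J/K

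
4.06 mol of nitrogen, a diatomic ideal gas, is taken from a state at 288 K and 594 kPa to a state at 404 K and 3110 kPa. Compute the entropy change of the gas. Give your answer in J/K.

ΔS = -15.9 J/K

ΔS = nC_p ln(T₂/T₁) − nR ln(P₂/P₁), with C_p = 7R/2 = 29.1 J mol⁻¹ K⁻¹ for a diatomic ideal gas.
ΔS = 4.06 × [29.1 × ln(404/288) − 8.314 × ln(3110/594)] = -15.9 J/K.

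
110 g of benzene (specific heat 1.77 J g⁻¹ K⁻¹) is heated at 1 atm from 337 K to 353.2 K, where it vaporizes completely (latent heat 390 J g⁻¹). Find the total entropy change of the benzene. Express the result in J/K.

ΔS = 131 J/K

Warming step: ΔS₁ = m c ln(T_tr/T_i) = 110 × 1.77 × ln(353.2/337) = 9.141 J/K.
Phase change: ΔS₂ = +mL/T_tr = 110 × 390 / 353.2 = 121.5 J/K.
ΔS_total = (9.141) + (121.5) = 131 J/K.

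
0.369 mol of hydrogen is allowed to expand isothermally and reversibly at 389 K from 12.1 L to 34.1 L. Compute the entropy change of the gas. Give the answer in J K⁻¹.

ΔS_gas = 3.18 J/K

For an isothermal ideal gas ΔS_gas = nR ln(V₂/V₁) = 0.369 × 8.314 × ln(34.1/12.1) = 3.18 J/K.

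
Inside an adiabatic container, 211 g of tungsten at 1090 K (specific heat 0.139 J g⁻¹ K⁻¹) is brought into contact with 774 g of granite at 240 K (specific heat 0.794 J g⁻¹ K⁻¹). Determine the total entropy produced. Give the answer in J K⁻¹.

ΔS_total = 51.9 J/K

Energy balance: T_f = (m₁c₁T₁ + m₂c₂T₂)/(m₁c₁ + m₂c₂) = 278.72 K.
ΔS₁ = m₁c₁ ln(T_f/T₁) = 29.329 × ln(278.72/1090) = -40 J/K.
ΔS₂ = m₂c₂ ln(T_f/T₂) = 614.556 × ln(278.72/240) = 91.91 J/K.
ΔS_total = -40 + 91.91 = 51.9 J/K.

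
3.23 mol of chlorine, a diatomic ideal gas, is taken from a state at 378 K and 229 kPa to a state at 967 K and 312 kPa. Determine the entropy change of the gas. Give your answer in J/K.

ΔS = 80 J/K

ΔS = nC_p ln(T₂/T₁) − nR ln(P₂/P₁), with C_p = 7R/2 = 29.1 J mol⁻¹ K⁻¹ for a diatomic ideal gas.
ΔS = 3.23 × [29.1 × ln(967/378) − 8.314 × ln(312/229)] = 80 J/K.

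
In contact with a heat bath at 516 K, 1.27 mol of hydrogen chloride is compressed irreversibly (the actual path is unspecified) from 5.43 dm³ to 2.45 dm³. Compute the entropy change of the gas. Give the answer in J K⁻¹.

Entropy is a state function, so ΔS_gas depends only on the end states.
For an isothermal ideal gas ΔS_gas = nR ln(V₂/V₁) = 1.27 × 8.314 × ln(2.45/5.43) = -8.4 J/K.

ΔS_gas = -8.4 J/K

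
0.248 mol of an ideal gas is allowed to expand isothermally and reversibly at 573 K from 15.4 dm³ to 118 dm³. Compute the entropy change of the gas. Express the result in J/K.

ΔS_gas = 4.2 J/K

For an isothermal ideal gas ΔS_gas = nR ln(V₂/V₁) = 0.248 × 8.314 × ln(118/15.4) = 4.2 J/K.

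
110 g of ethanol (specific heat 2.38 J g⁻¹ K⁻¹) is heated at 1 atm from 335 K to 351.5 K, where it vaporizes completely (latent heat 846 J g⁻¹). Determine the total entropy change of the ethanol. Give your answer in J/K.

ΔS = 277 J/K

Warming step: ΔS₁ = m c ln(T_tr/T_i) = 110 × 2.38 × ln(351.5/335) = 12.59 J/K.
Phase change: ΔS₂ = +mL/T_tr = 110 × 846 / 351.5 = 264.8 J/K.
ΔS_total = (12.59) + (264.8) = 277 J/K.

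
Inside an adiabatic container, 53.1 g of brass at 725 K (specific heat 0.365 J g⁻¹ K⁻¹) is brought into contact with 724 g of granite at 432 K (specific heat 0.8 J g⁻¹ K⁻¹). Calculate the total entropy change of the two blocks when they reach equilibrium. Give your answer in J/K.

ΔS_total = 2.97 J/K

Energy balance: T_f = (m₁c₁T₁ + m₂c₂T₂)/(m₁c₁ + m₂c₂) = 441.49 K.
ΔS₁ = m₁c₁ ln(T_f/T₁) = 19.3815 × ln(441.49/725) = -9.614 J/K.
ΔS₂ = m₂c₂ ln(T_f/T₂) = 579.2 × ln(441.49/432) = 12.58 J/K.
ΔS_total = -9.614 + 12.58 = 2.97 J/K.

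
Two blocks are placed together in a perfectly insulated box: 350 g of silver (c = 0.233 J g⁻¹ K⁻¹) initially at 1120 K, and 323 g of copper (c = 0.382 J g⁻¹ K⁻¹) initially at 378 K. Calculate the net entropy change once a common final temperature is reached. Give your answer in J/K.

ΔS_total = 29.7 J/K

Energy balance: T_f = (m₁c₁T₁ + m₂c₂T₂)/(m₁c₁ + m₂c₂) = 673.26 K.
ΔS₁ = m₁c₁ ln(T_f/T₁) = 81.55 × ln(673.26/1120) = -41.5 J/K.
ΔS₂ = m₂c₂ ln(T_f/T₂) = 123.386 × ln(673.26/378) = 71.22 J/K.
ΔS_total = -41.5 + 71.22 = 29.7 J/K.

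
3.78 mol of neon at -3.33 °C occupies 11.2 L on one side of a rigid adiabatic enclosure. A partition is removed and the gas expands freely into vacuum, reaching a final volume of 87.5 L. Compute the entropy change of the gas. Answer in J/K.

For an ideal gas in free expansion Q = 0 and W = 0, so T is unchanged.
Entropy is a state function; using a reversible isothermal path, ΔS_gas = nR ln(V₂/V₁) = 3.78 × 8.314 × ln(87.5/11.2) = 64.6 J/K.

ΔS_gas = 64.6 J/K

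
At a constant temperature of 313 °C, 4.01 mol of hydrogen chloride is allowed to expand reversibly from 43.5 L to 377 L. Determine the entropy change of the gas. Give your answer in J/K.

ΔS_gas = 72 J/K

For an isothermal ideal gas ΔS_gas = nR ln(V₂/V₁) = 4.01 × 8.314 × ln(377/43.5) = 72 J/K.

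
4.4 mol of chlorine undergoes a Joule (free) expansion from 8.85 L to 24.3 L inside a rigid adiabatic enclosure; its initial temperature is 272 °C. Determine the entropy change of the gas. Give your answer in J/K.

ΔS_gas = 36.9 J/K

No heat is exchanged and no work is done, so the ideal-gas temperature stays constant.
Entropy is a state function; using a reversible isothermal path, ΔS_gas = nR ln(V₂/V₁) = 4.4 × 8.314 × ln(24.3/8.85) = 36.9 J/K.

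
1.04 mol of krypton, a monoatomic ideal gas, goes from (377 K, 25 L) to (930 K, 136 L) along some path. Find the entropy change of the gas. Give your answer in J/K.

ΔS = 26.4 J/K

Entropy is a state function: ΔS = nC_V ln(T₂/T₁) + nR ln(V₂/V₁), with C_V = 3R/2 = 12.47 J mol⁻¹ K⁻¹ for a monoatomic ideal gas.
ΔS = 1.04 × [12.47 × ln(930/377) + 8.314 × ln(136/25)] = 26.4 J/K.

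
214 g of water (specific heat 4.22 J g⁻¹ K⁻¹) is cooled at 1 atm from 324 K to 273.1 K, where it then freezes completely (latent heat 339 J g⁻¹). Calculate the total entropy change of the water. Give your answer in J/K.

ΔS = -420 J/K

Cooling step: ΔS₁ = m c ln(T_tr/T_i) = 214 × 4.22 × ln(273.1/324) = -154.3 J/K.
Phase change: ΔS₂ = −mL/T_tr = −214 × 339 / 273.1 = -265.6 J/K.
ΔS_total = (-154.3) + (-265.6) = -420 J/K.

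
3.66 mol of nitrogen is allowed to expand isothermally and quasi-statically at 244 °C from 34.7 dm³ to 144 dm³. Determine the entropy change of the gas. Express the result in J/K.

For an isothermal ideal gas ΔS_gas = nR ln(V₂/V₁) = 3.66 × 8.314 × ln(144/34.7) = 43.3 J/K.

ΔS_gas = 43.3 J/K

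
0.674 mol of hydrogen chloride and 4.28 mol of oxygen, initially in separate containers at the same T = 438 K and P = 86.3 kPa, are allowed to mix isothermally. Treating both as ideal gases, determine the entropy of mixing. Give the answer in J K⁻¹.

ΔS_mix = 16.4 J/K

Mole fractions: x_A = 0.674/4.95 = 0.136, x_B = 0.864.
ΔS_mix = −R(n_A ln x_A + n_B ln x_B) = −8.314 × (0.674 ln 0.136 + 4.28 ln 0.864) = 16.4 J/K.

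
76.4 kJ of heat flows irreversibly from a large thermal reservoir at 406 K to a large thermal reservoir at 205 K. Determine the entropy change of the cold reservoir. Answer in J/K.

The cold reservoir gains heat Q, so ΔS_cold = +Q/T_C = 76400/205 = 373 J/K.

ΔS_cold = 373 J/K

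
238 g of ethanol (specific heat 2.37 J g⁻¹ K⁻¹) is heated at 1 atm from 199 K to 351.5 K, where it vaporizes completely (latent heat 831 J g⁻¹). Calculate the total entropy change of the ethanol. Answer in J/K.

ΔS = 884 J/K

Warming step: ΔS₁ = m c ln(T_tr/T_i) = 238 × 2.37 × ln(351.5/199) = 320.9 J/K.
Phase change: ΔS₂ = +mL/T_tr = 238 × 831 / 351.5 = 562.7 J/K.
ΔS_total = (320.9) + (562.7) = 884 J/K.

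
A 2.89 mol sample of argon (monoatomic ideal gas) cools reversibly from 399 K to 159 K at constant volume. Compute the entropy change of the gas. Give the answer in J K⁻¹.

At constant volume, ΔS = nC_V ln(T₂/T₁) with C_V = 3R/2 = 12.47 J mol⁻¹ K⁻¹.
ΔS = 2.89 × 12.47 × ln(159/399) = -33.2 J/K.

ΔS = -33.2 J/K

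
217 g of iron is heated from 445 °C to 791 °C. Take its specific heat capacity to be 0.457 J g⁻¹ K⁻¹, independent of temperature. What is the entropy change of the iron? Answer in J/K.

In kelvin: T₁ = 718.15 K, T₂ = 1064.15 K. ΔS = ∫dQ_rev/T = m c ln(T₂/T₁) = 217 × 0.457 × ln(1064.15/718.15) = 39 J/K.

ΔS = 39 J/K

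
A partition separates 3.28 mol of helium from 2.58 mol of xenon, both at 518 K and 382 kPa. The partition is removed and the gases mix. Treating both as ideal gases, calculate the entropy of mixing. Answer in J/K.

ΔS_mix = 33.4 J/K

Mole fractions: x_A = 3.28/5.86 = 0.56, x_B = 0.44.
ΔS_mix = −R(n_A ln x_A + n_B ln x_B) = −8.314 × (3.28 ln 0.56 + 2.58 ln 0.44) = 33.4 J/K.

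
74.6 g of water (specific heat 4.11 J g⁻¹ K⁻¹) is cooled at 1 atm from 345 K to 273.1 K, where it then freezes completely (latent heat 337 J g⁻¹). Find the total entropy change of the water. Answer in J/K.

Cooling step: ΔS₁ = m c ln(T_tr/T_i) = 74.6 × 4.11 × ln(273.1/345) = -71.66 J/K.
Phase change: ΔS₂ = −mL/T_tr = −74.6 × 337 / 273.1 = -92.05 J/K.
ΔS_total = (-71.66) + (-92.05) = -164 J/K.

ΔS = -164 J/K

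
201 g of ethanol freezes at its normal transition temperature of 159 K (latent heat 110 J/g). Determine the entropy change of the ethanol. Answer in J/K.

Heat released by the substance: Q = −mL = −201 × 110 = −22110 J.
At constant T, ΔS = Q_rev/T = −22110 / 159 = -139 J/K.

ΔS = -139 J/K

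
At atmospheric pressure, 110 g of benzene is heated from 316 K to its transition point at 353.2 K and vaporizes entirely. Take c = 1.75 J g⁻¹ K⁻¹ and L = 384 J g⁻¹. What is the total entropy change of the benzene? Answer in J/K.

Warming step: ΔS₁ = m c ln(T_tr/T_i) = 110 × 1.75 × ln(353.2/316) = 21.42 J/K.
Phase change: ΔS₂ = +mL/T_tr = 110 × 384 / 353.2 = 119.6 J/K.
ΔS_total = (21.42) + (119.6) = 141 J/K.

ΔS = 141 J/K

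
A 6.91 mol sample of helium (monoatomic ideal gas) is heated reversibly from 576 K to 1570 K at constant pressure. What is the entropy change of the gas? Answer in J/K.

At constant pressure, ΔS = nC_p ln(T₂/T₁) with C_p = 5R/2 = 20.79 J mol⁻¹ K⁻¹.
ΔS = 6.91 × 20.79 × ln(1570/576) = 144 J/K.

ΔS = 144 J/K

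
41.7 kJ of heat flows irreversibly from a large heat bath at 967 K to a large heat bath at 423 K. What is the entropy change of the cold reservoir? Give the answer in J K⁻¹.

ΔS_cold = 98.6 J/K

The cold reservoir gains heat Q, so ΔS_cold = +Q/T_C = 41700/423 = 98.6 J/K.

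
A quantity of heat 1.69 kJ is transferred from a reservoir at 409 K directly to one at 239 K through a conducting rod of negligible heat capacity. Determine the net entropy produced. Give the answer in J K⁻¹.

ΔS_hot = −Q/T_H = −1690/409 = -4.132 J/K and ΔS_cold = +Q/T_C = 1690/239 = 7.071 J/K.
ΔS_total = -4.132 + 7.071 = 2.94 J/K, positive as the second law requires.

ΔS_total = 2.94 J/K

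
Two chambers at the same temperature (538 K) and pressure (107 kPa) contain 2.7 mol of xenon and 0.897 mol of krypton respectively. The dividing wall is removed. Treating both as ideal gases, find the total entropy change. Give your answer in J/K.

Mole fractions: x_A = 2.7/3.6 = 0.751, x_B = 0.249.
ΔS_mix = −R(n_A ln x_A + n_B ln x_B) = −8.314 × (2.7 ln 0.751 + 0.897 ln 0.249) = 16.8 J/K.

ΔS_mix = 16.8 J/K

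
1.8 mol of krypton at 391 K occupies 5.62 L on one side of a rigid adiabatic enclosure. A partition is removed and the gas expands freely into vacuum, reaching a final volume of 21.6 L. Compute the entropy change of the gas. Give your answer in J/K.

No heat is exchanged and no work is done, so the ideal-gas temperature stays constant.
Entropy is a state function; using a reversible isothermal path, ΔS_gas = nR ln(V₂/V₁) = 1.8 × 8.314 × ln(21.6/5.62) = 20.1 J/K.

ΔS_gas = 20.1 J/K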